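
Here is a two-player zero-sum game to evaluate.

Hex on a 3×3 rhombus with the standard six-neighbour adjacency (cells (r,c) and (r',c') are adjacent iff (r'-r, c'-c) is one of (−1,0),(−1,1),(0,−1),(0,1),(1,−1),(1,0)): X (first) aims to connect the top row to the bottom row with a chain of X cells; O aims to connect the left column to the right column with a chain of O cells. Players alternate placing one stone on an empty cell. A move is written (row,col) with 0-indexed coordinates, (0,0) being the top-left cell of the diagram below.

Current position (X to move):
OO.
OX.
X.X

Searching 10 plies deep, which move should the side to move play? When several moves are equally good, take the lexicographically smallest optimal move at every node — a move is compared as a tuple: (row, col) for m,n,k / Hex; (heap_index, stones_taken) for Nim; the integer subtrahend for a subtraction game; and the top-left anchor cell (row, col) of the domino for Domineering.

p1 X@[OO./OX./X.X]: (0,2)[OOX/OX./X.X]+1* (1,2)[OO./OXX/X.X]-1 (2,1)[OO./OX./XXX]-1
p2 O@[OOX/OX./X.X] terminal -1; root [OO./OX./X.X] d10

X's best at [OO./OX./X.X]: (0,2)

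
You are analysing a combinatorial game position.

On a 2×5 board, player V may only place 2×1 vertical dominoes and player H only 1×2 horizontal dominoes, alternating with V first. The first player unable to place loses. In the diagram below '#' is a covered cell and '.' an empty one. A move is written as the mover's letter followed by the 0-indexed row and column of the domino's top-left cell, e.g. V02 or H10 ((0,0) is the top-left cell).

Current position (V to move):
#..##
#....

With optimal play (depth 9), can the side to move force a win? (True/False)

V winning at [#..##/#....]: True

p1 V@[#..##/#....]: V01[##.##/##...]-1 V02[#.###/#.#..]+1*
p2 H@[#.###/#.#..]: H13[#.###/#.###]-1*
p3 V@[#.###/#.###]: V01[#####/#####]+1*
p4 H@[#####/#####] terminal -1; root [#..##/#....] d9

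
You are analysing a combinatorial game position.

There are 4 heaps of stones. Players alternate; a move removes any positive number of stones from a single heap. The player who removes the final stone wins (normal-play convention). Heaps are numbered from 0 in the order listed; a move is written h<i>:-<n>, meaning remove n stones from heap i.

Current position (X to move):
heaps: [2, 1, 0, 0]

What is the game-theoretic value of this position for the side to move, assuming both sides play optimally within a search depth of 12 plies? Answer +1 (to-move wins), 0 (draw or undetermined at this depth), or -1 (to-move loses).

[(2,1,0,0)] X move#1: h0:-1:+1/(1,1,0,0)*, h0:-2:-1/(0,1,0,0), h1:-1:-1/(2,0,0,0)
[(1,1,0,0)] O move#2: h0:-1:-1/(0,1,0,0)*, h1:-1:-1/(1,0,0,0)
[(0,1,0,0)] X move#3: h1:-1:+1/(0,0,0,0)*
[(0,0,0,0)] end (terminal -1, O#4); searched (2,1,0,0) to 12

value((2,1,0,0), X) = +1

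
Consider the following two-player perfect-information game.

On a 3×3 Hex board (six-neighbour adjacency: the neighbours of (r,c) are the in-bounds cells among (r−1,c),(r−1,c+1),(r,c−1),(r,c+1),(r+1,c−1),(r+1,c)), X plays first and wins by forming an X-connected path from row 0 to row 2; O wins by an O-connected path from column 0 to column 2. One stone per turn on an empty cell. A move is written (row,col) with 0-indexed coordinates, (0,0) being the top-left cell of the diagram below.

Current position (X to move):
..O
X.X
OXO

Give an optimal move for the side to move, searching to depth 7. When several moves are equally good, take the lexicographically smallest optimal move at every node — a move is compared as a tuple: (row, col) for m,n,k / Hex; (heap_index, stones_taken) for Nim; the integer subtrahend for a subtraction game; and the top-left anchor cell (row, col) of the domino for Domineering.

X's best at [..O/X.X/OXO]: (1,1)

[..O/X.X/OXO] X move#1: (0,0):-1/X.O/X.X/OXO, (0,1):-1/.XO/X.X/OXO, (1,1):+1/..O/XXX/OXO*
[..O/XXX/OXO] O move#2: (0,0):-1/O.O/XXX/OXO*, (0,1):-1/.OO/XXX/OXO
[O.O/XXX/OXO] X move#3: (0,1):+1/OXO/XXX/OXO*
[OXO/XXX/OXO] end (terminal -1, O#4); searched ..O/X.X/OXO to 7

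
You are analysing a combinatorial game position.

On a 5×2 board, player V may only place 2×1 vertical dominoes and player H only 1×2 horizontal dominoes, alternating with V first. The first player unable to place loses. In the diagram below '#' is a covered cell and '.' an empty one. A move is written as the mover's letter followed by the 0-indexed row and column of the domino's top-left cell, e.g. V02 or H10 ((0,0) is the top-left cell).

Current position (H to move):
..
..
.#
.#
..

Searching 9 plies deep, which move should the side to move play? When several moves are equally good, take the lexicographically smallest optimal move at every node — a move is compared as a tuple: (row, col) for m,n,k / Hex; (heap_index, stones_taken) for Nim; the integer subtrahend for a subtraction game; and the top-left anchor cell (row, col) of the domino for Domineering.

H's best at [../../.#/.#/..]: H00

[../../.#/.#/..] H move#1: H00:+1/##/../.#/.#/..*, H10:+1/../##/.#/.#/.., H40:-1/../../.#/.#/##
[##/../.#/.#/..] V move#2: V10:-1/##/#./##/.#/..*, V20:-1/##/../##/##/.., V30:-1/##/../.#/##/#.
[##/#./##/.#/..] H move#3: H40:+1/##/#./##/.#/##*
[##/#./##/.#/##] end (terminal -1, V#4); searched ../../.#/.#/.. to 9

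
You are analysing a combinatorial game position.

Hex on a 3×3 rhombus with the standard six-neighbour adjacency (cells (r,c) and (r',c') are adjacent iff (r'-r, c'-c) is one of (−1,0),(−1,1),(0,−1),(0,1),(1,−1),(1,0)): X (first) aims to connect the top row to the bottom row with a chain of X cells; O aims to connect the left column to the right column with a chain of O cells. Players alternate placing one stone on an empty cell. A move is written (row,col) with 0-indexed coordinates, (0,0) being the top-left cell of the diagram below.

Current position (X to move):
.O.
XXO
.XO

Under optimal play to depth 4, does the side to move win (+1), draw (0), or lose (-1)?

value(.O./XXO/.XO, X) = +1

ply 1, X at .O./XXO/.XO | (0,0)=+1→XO./XXO/.XO*; (0,2)=+1→.OX/XXO/.XO; (2,0)=+1→.O./XXO/XXO
ply 2: XO./XXO/.XO is terminal -1 (O); from .O./XXO/.XO depth 4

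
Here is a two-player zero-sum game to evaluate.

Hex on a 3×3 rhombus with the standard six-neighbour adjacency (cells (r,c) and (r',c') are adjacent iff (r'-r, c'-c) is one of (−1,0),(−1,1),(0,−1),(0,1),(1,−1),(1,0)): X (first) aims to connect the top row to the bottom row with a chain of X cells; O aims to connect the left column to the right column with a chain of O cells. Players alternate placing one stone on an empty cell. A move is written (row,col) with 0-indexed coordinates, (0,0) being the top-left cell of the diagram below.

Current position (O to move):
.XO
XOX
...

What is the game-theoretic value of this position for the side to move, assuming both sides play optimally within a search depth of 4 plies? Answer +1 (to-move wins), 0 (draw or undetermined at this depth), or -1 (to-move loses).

value(.XO/XOX/..., O) = +1

p1 O@[.XO/XOX/...]: (0,0)[OXO/XOX/...]-1 (2,0)[.XO/XOX/O..]+1* (2,1)[.XO/XOX/.O.]-1 (2,2)[.XO/XOX/..O]-1
p2 X@[.XO/XOX/O..] terminal -1; root [.XO/XOX/...] d4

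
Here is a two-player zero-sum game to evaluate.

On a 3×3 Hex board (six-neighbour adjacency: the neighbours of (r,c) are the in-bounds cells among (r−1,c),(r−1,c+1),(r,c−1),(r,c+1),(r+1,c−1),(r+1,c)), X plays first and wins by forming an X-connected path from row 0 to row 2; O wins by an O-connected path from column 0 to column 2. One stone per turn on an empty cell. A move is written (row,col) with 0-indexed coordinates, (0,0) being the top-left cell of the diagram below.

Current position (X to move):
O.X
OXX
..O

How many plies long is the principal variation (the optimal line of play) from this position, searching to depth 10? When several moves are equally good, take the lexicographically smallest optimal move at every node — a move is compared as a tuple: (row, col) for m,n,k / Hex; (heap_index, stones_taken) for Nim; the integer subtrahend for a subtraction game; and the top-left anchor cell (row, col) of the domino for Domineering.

[O.X/OXX/..O] X move#1: (0,1):+1/OXX/OXX/..O*, (2,0):+1/O.X/OXX/X.O, (2,1):+1/O.X/OXX/.XO
[OXX/OXX/..O] O move#2: (2,0):-1/OXX/OXX/O.O*, (2,1):-1/OXX/OXX/.OO
[OXX/OXX/O.O] X move#3: (2,1):+1/OXX/OXX/OXO*
[OXX/OXX/OXO] end (terminal -1, O#4); searched O.X/OXX/..O to 10

PV length from [O.X/OXX/..O]: 3 plies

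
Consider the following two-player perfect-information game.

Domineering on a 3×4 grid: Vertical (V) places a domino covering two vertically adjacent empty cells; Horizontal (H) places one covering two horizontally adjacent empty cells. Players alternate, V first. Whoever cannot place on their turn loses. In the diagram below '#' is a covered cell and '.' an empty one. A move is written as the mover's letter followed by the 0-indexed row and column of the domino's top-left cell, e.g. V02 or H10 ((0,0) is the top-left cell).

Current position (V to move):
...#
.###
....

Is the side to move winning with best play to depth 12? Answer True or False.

ply 1, V at ...#/.###/.... | V00=-1→#..#/####/....*; V10=-1→...#/####/#...
ply 2, H at #..#/####/.... | H01=+1→####/####/....*; H20=+1→#..#/####/##..; H21=+1→#..#/####/.##.; H22=+1→#..#/####/..##
ply 3: ####/####/.... is terminal -1 (V); from ...#/.###/.... depth 12

V winning at [...#/.###/....]: False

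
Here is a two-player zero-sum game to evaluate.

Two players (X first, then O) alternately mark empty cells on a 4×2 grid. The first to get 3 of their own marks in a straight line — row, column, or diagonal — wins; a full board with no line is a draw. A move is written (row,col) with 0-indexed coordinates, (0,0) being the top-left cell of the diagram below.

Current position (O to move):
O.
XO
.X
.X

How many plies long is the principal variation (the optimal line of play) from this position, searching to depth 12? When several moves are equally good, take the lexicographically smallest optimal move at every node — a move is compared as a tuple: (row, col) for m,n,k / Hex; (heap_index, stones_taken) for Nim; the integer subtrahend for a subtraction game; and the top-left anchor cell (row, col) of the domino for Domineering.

ply 1, O at O./XO/.X/.X | (0,1)=+0→OO/XO/.X/.X*; (2,0)=+0→O./XO/OX/.X; (3,0)=+0→O./XO/.X/OX
ply 2, X at OO/XO/.X/.X | (2,0)=+0→OO/XO/XX/.X*; (3,0)=+0→OO/XO/.X/XX
ply 3, O at OO/XO/XX/.X | (3,0)=+0→OO/XO/XX/OX*
ply 4: OO/XO/XX/OX is terminal +0 (X); from O./XO/.X/.X depth 12

PV length from [O./XO/.X/.X]: 3 plies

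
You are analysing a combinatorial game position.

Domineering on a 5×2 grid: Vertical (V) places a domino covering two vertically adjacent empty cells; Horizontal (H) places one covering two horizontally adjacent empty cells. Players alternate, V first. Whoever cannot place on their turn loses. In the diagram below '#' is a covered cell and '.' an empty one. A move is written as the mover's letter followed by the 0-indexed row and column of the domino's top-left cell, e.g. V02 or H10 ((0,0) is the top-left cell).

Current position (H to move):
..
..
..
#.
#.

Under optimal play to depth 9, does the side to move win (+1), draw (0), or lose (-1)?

p1 H@[../../../#./#.]: H00[##/../../#./#.]-1 H10[../##/../#./#.]+1* H20[../../##/#./#.]-1
p2 V@[../##/../#./#.]: V21[../##/.#/##/#.]-1* V31[../##/../##/##]-1
p3 H@[../##/.#/##/#.]: H00[##/##/.#/##/#.]+1*
p4 V@[##/##/.#/##/#.] terminal -1; root [../../../#./#.] d9

value(../../../#./#., H) = +1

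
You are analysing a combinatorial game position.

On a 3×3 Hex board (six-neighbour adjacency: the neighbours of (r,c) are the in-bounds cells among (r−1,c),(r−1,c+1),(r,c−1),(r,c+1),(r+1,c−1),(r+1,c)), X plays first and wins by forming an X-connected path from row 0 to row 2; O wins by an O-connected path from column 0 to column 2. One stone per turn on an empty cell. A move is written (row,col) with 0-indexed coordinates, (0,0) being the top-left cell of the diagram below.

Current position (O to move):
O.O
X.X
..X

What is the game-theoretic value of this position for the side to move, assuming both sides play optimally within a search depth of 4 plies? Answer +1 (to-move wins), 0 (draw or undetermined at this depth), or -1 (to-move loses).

value(O.O/X.X/..X, O) = +1

ply 1, O at O.O/X.X/..X | (0,1)=+1→OOO/X.X/..X*; (1,1)=+1→O.O/XOX/..X; (2,0)=+1→O.O/X.X/O.X; (2,1)=-1→O.O/X.X/.OX
ply 2: OOO/X.X/..X is terminal -1 (X); from O.O/X.X/..X depth 4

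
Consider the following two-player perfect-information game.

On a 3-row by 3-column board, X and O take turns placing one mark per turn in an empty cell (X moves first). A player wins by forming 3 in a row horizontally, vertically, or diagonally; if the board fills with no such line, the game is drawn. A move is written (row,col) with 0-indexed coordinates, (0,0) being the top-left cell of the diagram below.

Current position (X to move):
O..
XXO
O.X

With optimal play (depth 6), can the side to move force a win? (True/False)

X winning at [O../XXO/O.X]: False

ply 1, X at O../XXO/O.X | (0,1)=+0→OX./XXO/O.X*; (0,2)=+0→O.X/XXO/O.X; (2,1)=+0→O../XXO/OXX
ply 2, O at OX./XXO/O.X | (0,2)=-1→OXO/XXO/O.X; (2,1)=+0→OX./XXO/OOX*
ply 3, X at OX./XXO/OOX | (0,2)=+0→OXX/XXO/OOX*
ply 4: OXX/XXO/OOX is terminal +0 (O); from O../XXO/O.X depth 6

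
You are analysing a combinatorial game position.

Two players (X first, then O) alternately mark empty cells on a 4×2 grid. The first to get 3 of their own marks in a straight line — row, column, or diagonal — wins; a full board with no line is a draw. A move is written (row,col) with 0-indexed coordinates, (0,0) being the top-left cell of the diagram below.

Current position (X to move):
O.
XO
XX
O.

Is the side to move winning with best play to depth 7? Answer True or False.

p1 X@[O./XO/XX/O.]: (0,1)[OX/XO/XX/O.]+0* (3,1)[O./XO/XX/OX]+0
p2 O@[OX/XO/XX/O.]: (3,1)[OX/XO/XX/OO]+0*
p3 X@[OX/XO/XX/OO] terminal +0; root [O./XO/XX/O.] d7

X winning at [O./XO/XX/O.]: False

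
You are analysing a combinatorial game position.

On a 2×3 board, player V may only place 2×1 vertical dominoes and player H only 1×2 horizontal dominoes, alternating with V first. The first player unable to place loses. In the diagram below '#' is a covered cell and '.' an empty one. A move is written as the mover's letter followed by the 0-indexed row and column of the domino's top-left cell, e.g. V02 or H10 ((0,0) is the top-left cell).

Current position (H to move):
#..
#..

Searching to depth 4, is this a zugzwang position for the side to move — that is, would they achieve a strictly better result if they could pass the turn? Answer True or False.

[#../#..] H move#1: H01:+1/###/#..*, H11:+1/#../###
[###/#..] end (terminal -1, V#2); searched #../#.. to 4
if H skipped the turn, V would face:
~ [#../#..] V move#1: V01:+1/##./##.*, V02:+1/#.#/#.#
~ [##./##.] end (terminal -1, H#2); searched #../#.. to 4
compare (H): move=+1 vs pass=-1

zugzwang(#../#.., H) = False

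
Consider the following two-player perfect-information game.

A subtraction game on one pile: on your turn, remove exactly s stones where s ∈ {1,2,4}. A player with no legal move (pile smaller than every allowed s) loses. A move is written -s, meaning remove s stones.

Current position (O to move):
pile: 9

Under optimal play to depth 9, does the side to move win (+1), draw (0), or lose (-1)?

[9] O move#1: -1:-1/8*, -2:-1/7, -4:-1/5
[8] X move#2: -1:-1/7, -2:+1/6*, -4:-1/4
[6] O move#3: -1:-1/5*, -2:-1/4, -4:-1/2
[5] X move#4: -1:-1/4, -2:+1/3*, -4:-1/1
[3] O move#5: -1:-1/2*, -2:-1/1
[2] X move#6: -1:-1/1, -2:+1/0*
[0] end (terminal -1, O#7); searched 9 to 9

value(9, O) = -1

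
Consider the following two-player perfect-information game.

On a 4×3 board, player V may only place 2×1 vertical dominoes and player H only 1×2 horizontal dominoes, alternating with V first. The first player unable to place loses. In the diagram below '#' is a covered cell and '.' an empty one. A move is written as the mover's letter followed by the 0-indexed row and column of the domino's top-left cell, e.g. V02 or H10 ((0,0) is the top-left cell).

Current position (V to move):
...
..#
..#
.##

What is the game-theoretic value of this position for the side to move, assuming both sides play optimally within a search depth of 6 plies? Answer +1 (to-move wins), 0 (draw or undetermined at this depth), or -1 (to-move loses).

ply 1, V at .../..#/..#/.## | V00=+1→#../#.#/..#/.##*; V01=+1→.#./.##/..#/.##; V10=+1→.../#.#/#.#/.##; V11=+1→.../.##/.##/.##; V20=-1→.../..#/#.#/###
ply 2, H at #../#.#/..#/.## | H01=-1→###/#.#/..#/.##*; H20=-1→#../#.#/###/.##
ply 3, V at ###/#.#/..#/.## | V11=+1→###/###/.##/.##*; V20=+1→###/#.#/#.#/###
ply 4: ###/###/.##/.## is terminal -1 (H); from .../..#/..#/.## depth 6

value(.../..#/..#/.##, V) = +1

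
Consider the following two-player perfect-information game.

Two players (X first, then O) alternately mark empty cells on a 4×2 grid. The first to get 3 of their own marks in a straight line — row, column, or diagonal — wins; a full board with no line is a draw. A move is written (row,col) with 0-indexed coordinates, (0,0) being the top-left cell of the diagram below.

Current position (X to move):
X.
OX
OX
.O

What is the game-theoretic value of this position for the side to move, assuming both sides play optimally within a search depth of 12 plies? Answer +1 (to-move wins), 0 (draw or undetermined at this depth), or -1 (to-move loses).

[X./OX/OX/.O] X move#1: (0,1):+1/XX/OX/OX/.O*, (3,0):+0/X./OX/OX/XO
[XX/OX/OX/.O] end (terminal -1, O#2); searched X./OX/OX/.O to 12

value(X./OX/OX/.O, X) = +1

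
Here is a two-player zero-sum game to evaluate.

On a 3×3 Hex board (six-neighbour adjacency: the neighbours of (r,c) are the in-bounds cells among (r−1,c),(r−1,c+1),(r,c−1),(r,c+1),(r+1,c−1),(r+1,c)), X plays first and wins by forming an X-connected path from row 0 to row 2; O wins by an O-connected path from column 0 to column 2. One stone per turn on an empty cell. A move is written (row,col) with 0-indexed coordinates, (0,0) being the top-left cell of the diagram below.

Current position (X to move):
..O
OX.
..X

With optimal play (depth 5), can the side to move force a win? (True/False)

p1 X@[..O/OX./..X]: (0,0)[X.O/OX./..X]-1 (0,1)[.XO/OX./..X]+1* (1,2)[..O/OXX/..X]-1 (2,0)[..O/OX./X.X]-1 (2,1)[..O/OX./.XX]-1
p2 O@[.XO/OX./..X]: (0,0)[OXO/OX./..X]-1* (1,2)[.XO/OXO/..X]-1 (2,0)[.XO/OX./O.X]-1 (2,1)[.XO/OX./.OX]-1
p3 X@[OXO/OX./..X]: (1,2)[OXO/OXX/..X]+1* (2,0)[OXO/OX./X.X]+1 (2,1)[OXO/OX./.XX]+1
p4 O@[OXO/OXX/..X] terminal -1; root [..O/OX./..X] d5

X winning at [..O/OX./..X]: True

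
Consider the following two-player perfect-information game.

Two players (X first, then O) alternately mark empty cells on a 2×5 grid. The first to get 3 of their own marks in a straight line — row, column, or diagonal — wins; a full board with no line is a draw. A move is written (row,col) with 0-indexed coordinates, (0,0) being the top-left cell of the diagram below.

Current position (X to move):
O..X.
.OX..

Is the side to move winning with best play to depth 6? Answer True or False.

p1 X@[O..X./.OX..]: (0,1)[OX.X./.OX..]+0 (0,2)[O.XX./.OX..]+1* (0,4)[O..XX/.OX..]+0 (1,0)[O..X./XOX..]+0 (1,3)[O..X./.OXX.]+1 (1,4)[O..X./.OX.X]+1
p2 O@[O.XX./.OX..]: (0,1)[OOXX./.OX..]-1* (0,4)[O.XXO/.OX..]-1 (1,0)[O.XX./OOX..]-1 (1,3)[O.XX./.OXO.]-1 (1,4)[O.XX./.OX.O]-1
p3 X@[OOXX./.OX..]: (0,4)[OOXXX/.OX..]+1* (1,0)[OOXX./XOX..]+0 (1,3)[OOXX./.OXX.]+1 (1,4)[OOXX./.OX.X]+1
p4 O@[OOXXX/.OX..] terminal -1; root [O..X./.OX..] d6

X winning at [O..X./.OX..]: True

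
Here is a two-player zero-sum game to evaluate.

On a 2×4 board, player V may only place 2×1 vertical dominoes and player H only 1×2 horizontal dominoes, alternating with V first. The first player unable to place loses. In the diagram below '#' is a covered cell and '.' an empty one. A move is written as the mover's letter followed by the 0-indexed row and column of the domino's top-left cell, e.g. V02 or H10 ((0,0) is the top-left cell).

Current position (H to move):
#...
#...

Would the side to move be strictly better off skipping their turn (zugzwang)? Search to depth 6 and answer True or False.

ply 1, H at #.../#... | H01=+1→###./#...*; H02=+1→#.##/#...; H11=+1→#.../###.; H12=+1→#.../#.##
ply 2, V at ###./#... | V03=-1→####/#..#*
ply 3, H at ####/#..# | H11=+1→####/####*
ply 4: ####/#### is terminal -1 (V); from #.../#... depth 6
if H skipped the turn, V would face:
~ ply 1, V at #.../#... | V01=-1→##../##..; V02=+1→#.#./#.#.*; V03=-1→#..#/#..#
~ ply 2: #.#./#.#. is terminal -1 (H); from #.../#... depth 6
compare (H): move=+1 vs pass=-1

zugzwang(#.../#..., H) = False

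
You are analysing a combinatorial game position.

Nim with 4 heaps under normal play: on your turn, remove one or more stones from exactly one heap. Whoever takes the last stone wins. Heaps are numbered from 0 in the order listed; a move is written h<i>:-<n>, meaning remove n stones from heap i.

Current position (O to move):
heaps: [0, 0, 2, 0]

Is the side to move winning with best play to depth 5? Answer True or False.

O winning at [(0,0,2,0)]: True

ply 1, O at (0,0,2,0) | h2:-1=-1→(0,0,1,0); h2:-2=+1→(0,0,0,0)*
ply 2: (0,0,0,0) is terminal -1 (X); from (0,0,2,0) depth 5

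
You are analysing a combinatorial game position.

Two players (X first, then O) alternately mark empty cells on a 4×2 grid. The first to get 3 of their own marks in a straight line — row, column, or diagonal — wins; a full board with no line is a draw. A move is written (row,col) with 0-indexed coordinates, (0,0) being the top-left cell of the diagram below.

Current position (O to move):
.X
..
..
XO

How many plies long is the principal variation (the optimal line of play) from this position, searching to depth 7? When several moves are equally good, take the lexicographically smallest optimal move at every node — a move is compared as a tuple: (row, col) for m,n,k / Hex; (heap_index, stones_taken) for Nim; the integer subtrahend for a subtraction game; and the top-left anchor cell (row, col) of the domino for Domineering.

p1 O@[.X/../../XO]: (0,0)[OX/../../XO]+0* (1,0)[.X/O./../XO]+0 (1,1)[.X/.O/../XO]+0 (2,0)[.X/../O./XO]+0 (2,1)[.X/../.O/XO]+0
p2 X@[OX/../../XO]: (1,0)[OX/X./../XO]+0* (1,1)[OX/.X/../XO]+0 (2,0)[OX/../X./XO]+0 (2,1)[OX/../.X/XO]+0
p3 O@[OX/X./../XO]: (1,1)[OX/XO/../XO]-1 (2,0)[OX/X./O./XO]+0* (2,1)[OX/X./.O/XO]-1
p4 X@[OX/X./O./XO]: (1,1)[OX/XX/O./XO]+0* (2,1)[OX/X./OX/XO]+0
p5 O@[OX/XX/O./XO]: (2,1)[OX/XX/OO/XO]+0*
p6 X@[OX/XX/OO/XO] terminal +0; root [.X/../../XO] d7

PV length from [.X/../../XO]: 5 plies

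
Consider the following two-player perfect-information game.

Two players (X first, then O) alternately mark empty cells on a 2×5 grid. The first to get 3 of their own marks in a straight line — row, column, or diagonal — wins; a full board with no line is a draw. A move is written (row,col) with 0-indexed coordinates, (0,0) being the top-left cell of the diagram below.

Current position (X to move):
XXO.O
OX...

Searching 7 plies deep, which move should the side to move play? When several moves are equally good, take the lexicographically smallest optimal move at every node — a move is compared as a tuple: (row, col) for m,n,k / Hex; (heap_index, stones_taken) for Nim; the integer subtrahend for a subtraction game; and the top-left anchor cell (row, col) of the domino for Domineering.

ply 1, X at XXO.O/OX... | (0,3)=+0→XXOXO/OX...*; (1,2)=-1→XXO.O/OXX..; (1,3)=-1→XXO.O/OX.X.; (1,4)=-1→XXO.O/OX..X
ply 2, O at XXOXO/OX... | (1,2)=+0→XXOXO/OXO..*; (1,3)=+0→XXOXO/OX.O.; (1,4)=+0→XXOXO/OX..O
ply 3, X at XXOXO/OXO.. | (1,3)=+0→XXOXO/OXOX.*; (1,4)=+0→XXOXO/OXO.X
ply 4, O at XXOXO/OXOX. | (1,4)=+0→XXOXO/OXOXO*
ply 5: XXOXO/OXOXO is terminal +0 (X); from XXO.O/OX... depth 7

X's best at [XXO.O/OX...]: (0,3)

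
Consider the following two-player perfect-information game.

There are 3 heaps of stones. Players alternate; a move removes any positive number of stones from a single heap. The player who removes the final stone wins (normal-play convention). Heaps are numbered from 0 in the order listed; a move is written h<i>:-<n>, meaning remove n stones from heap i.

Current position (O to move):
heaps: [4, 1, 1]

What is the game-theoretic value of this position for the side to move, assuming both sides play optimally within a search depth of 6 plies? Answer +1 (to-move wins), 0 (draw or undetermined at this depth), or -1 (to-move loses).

p1 O@[(4,1,1)]: h0:-1[(3,1,1)]-1 h0:-2[(2,1,1)]-1 h0:-3[(1,1,1)]-1 h0:-4[(0,1,1)]+1* h1:-1[(4,0,1)]-1 h2:-1[(4,1,0)]-1
p2 X@[(0,1,1)]: h1:-1[(0,0,1)]-1* h2:-1[(0,1,0)]-1
p3 O@[(0,0,1)]: h2:-1[(0,0,0)]+1*
p4 X@[(0,0,0)] terminal -1; root [(4,1,1)] d6

value((4,1,1), O) = +1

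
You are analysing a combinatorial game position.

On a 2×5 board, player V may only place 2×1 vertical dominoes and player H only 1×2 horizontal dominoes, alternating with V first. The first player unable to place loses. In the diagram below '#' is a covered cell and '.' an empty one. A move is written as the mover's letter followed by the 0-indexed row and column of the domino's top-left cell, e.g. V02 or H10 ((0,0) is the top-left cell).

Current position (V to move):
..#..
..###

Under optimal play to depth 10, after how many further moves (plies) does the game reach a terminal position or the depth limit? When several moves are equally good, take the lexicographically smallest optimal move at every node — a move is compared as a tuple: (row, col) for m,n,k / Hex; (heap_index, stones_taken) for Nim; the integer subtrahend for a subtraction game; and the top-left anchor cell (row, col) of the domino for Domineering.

p1 V@[..#../..###]: V00[#.#../#.###]+1* V01[.##../.####]+1
p2 H@[#.#../#.###]: H03[#.###/#.###]-1*
p3 V@[#.###/#.###]: V01[#####/#####]+1*
p4 H@[#####/#####] terminal -1; root [..#../..###] d10

PV length from [..#../..###]: 3 plies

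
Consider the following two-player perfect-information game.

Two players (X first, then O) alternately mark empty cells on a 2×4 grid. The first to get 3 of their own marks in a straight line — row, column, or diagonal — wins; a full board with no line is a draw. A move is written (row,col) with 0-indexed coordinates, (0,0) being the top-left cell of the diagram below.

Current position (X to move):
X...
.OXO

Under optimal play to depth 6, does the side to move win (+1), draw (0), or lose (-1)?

[X.../.OXO] X move#1: (0,1):+0/XX../.OXO*, (0,2):+0/X.X./.OXO, (0,3):+0/X..X/.OXO, (1,0):+0/X.../XOXO
[XX../.OXO] O move#2: (0,2):+0/XXO./.OXO*, (0,3):-1/XX.O/.OXO, (1,0):-1/XX../OOXO
[XXO./.OXO] X move#3: (0,3):+0/XXOX/.OXO*, (1,0):+0/XXO./XOXO
[XXOX/.OXO] O move#4: (1,0):+0/XXOX/OOXO*
[XXOX/OOXO] end (terminal +0, X#5); searched X.../.OXO to 6

value(X.../.OXO, X) = 0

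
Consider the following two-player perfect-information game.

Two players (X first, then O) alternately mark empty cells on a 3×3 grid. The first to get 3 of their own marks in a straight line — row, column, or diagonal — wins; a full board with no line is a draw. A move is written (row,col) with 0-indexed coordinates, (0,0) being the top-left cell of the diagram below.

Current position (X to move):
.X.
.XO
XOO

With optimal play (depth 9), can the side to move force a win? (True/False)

X winning at [.X./.XO/XOO]: True

[.X./.XO/XOO] X move#1: (0,0):-1/XX./.XO/XOO, (0,2):+1/.XX/.XO/XOO*, (1,0):-1/.X./XXO/XOO
[.XX/.XO/XOO] end (terminal -1, O#2); searched .X./.XO/XOO to 9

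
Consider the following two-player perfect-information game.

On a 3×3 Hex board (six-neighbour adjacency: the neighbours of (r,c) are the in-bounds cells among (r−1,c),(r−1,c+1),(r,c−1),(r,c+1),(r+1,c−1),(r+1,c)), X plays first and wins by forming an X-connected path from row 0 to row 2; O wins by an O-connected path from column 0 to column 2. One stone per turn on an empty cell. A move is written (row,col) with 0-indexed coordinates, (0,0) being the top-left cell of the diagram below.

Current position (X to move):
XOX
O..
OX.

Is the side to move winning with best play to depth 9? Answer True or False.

ply 1, X at XOX/O../OX. | (1,1)=+1→XOX/OX./OX.*; (1,2)=+1→XOX/O.X/OX.; (2,2)=+1→XOX/O../OXX
ply 2: XOX/OX./OX. is terminal -1 (O); from XOX/O../OX. depth 9

X winning at [XOX/O../OX.]: True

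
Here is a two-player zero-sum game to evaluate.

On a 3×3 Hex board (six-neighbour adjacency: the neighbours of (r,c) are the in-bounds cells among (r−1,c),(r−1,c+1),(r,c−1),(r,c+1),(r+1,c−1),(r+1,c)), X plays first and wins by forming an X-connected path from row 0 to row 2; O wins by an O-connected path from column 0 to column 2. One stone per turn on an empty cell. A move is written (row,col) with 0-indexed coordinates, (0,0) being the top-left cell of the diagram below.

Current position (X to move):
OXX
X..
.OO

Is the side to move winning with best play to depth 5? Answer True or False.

p1 X@[OXX/X../.OO]: (1,1)[OXX/XX./.OO]-1 (1,2)[OXX/X.X/.OO]-1 (2,0)[OXX/X../XOO]+1*
p2 O@[OXX/X../XOO] terminal -1; root [OXX/X../.OO] d5

X winning at [OXX/X../.OO]: True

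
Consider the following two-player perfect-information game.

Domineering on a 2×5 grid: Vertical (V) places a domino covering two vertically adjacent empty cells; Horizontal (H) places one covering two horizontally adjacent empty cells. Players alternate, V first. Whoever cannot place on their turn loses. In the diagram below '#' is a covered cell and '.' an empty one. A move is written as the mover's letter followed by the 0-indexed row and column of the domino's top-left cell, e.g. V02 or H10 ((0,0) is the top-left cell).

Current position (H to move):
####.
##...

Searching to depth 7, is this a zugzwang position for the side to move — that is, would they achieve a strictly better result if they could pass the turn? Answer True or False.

zugzwang(####./##..., H) = False

p1 H@[####./##...]: H12[####./####.]-1 H13[####./##.##]+1*
p2 V@[####./##.##] terminal -1; root [####./##...] d7
suppose H passes — search the same position with V to move:
pass> p1 V@[####./##...]: V04[#####/##..#]-1*
pass> p2 H@[#####/##..#]: H12[#####/#####]+1*
pass> p3 V@[#####/#####] terminal -1; root [####./##...] d7
for H: play +1, pass +1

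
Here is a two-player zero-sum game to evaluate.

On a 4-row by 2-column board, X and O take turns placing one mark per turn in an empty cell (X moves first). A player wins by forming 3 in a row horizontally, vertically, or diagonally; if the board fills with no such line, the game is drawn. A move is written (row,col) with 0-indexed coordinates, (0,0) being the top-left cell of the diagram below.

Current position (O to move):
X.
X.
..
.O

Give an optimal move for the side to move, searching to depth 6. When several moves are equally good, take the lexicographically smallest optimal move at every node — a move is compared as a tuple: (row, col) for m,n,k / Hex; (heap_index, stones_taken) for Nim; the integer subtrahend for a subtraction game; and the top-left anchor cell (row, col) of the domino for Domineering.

O's best at [X./X./../.O]: (2,0)

p1 O@[X./X./../.O]: (0,1)[XO/X./../.O]-1 (1,1)[X./XO/../.O]-1 (2,0)[X./X./O./.O]+0* (2,1)[X./X./.O/.O]-1 (3,0)[X./X./../OO]-1
p2 X@[X./X./O./.O]: (0,1)[XX/X./O./.O]+0* (1,1)[X./XX/O./.O]+0 (2,1)[X./X./OX/.O]+0 (3,0)[X./X./O./XO]+0
p3 O@[XX/X./O./.O]: (1,1)[XX/XO/O./.O]+0* (2,1)[XX/X./OO/.O]+0 (3,0)[XX/X./O./OO]+0
p4 X@[XX/XO/O./.O]: (2,1)[XX/XO/OX/.O]+0* (3,0)[XX/XO/O./XO]-1
p5 O@[XX/XO/OX/.O]: (3,0)[XX/XO/OX/OO]+0*
p6 X@[XX/XO/OX/OO] terminal +0; root [X./X./../.O] d6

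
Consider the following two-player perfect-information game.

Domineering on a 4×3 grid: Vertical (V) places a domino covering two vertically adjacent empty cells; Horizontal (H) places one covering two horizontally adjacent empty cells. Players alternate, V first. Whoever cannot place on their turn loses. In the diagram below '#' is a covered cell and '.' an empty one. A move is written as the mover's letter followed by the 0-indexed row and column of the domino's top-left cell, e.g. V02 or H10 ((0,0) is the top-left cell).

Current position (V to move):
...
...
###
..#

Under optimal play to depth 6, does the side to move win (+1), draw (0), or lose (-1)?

ply 1, V at .../.../###/..# | V00=-1→#../#../###/..#; V01=+1→.#./.#./###/..#*; V02=-1→..#/..#/###/..#
ply 2, H at .#./.#./###/..# | H30=-1→.#./.#./###/###*
ply 3, V at .#./.#./###/### | V00=+1→##./##./###/###*; V02=+1→.##/.##/###/###
ply 4: ##./##./###/### is terminal -1 (H); from .../.../###/..# depth 6

value(.../.../###/..#, V) = +1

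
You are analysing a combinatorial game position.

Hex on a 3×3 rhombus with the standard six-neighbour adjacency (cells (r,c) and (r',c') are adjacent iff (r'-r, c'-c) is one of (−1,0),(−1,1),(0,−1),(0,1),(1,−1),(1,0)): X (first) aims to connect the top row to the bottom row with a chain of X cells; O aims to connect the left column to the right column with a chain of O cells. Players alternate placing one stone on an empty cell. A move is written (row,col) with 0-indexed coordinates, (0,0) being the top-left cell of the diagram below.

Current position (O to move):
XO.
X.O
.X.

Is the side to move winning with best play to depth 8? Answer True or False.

p1 O@[XO./X.O/.X.]: (0,2)[XOO/X.O/.X.]-1* (1,1)[XO./XOO/.X.]-1 (2,0)[XO./X.O/OX.]-1 (2,2)[XO./X.O/.XO]-1
p2 X@[XOO/X.O/.X.]: (1,1)[XOO/XXO/.X.]+1* (2,0)[XOO/X.O/XX.]+1 (2,2)[XOO/X.O/.XX]+1
p3 O@[XOO/XXO/.X.] terminal -1; root [XO./X.O/.X.] d8

O winning at [XO./X.O/.X.]: False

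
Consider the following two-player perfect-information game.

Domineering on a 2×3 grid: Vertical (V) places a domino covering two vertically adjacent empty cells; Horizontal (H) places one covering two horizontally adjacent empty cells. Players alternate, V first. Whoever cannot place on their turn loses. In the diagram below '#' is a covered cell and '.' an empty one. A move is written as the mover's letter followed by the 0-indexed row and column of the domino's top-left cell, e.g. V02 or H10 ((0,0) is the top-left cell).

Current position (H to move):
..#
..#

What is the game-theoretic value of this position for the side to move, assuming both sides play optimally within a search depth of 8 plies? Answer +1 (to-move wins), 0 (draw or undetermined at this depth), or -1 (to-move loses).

value(..#/..#, H) = +1

[..#/..#] H move#1: H00:+1/###/..#*, H10:+1/..#/###
[###/..#] end (terminal -1, V#2); searched ..#/..# to 8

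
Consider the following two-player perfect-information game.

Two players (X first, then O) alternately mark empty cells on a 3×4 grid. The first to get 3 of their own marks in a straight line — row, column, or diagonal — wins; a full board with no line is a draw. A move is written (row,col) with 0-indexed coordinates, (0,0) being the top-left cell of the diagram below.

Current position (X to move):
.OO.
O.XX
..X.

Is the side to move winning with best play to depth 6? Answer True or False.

p1 X@[.OO./O.XX/..X.]: (0,0)[XOO./O.XX/..X.]-1 (0,3)[.OOX/O.XX/..X.]-1 (1,1)[.OO./OXXX/..X.]+1* (2,0)[.OO./O.XX/X.X.]-1 (2,1)[.OO./O.XX/.XX.]-1 (2,3)[.OO./O.XX/..XX]-1
p2 O@[.OO./OXXX/..X.] terminal -1; root [.OO./O.XX/..X.] d6

X winning at [.OO./O.XX/..X.]: True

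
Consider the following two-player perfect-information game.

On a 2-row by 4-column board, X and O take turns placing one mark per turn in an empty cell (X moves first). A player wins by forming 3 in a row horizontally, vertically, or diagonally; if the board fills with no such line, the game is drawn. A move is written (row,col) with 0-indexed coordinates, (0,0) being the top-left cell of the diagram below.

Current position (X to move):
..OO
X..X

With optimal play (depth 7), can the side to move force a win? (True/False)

[..OO/X..X] X move#1: (0,0):-1/X.OO/X..X, (0,1):+0/.XOO/X..X*, (1,1):-1/..OO/XX.X, (1,2):-1/..OO/X.XX
[.XOO/X..X] O move#2: (0,0):+0/OXOO/X..X*, (1,1):+0/.XOO/XO.X, (1,2):+0/.XOO/X.OX
[OXOO/X..X] X move#3: (1,1):+0/OXOO/XX.X*, (1,2):+0/OXOO/X.XX
[OXOO/XX.X] O move#4: (1,2):+0/OXOO/XXOX*
[OXOO/XXOX] end (terminal +0, X#5); searched ..OO/X..X to 7

X winning at [..OO/X..X]: False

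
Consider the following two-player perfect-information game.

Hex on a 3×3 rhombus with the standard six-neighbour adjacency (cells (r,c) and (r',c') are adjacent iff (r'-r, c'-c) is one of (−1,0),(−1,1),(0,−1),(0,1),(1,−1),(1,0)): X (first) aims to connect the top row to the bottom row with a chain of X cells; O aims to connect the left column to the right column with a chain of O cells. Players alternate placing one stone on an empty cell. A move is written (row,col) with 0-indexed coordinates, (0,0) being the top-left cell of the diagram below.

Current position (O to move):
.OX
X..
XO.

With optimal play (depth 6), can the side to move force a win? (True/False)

O winning at [.OX/X../XO.]: False

ply 1, O at .OX/X../XO. | (0,0)=-1→OOX/X../XO.*; (1,1)=-1→.OX/XO./XO.; (1,2)=-1→.OX/X.O/XO.; (2,2)=-1→.OX/X../XOO
ply 2, X at OOX/X../XO. | (1,1)=+1→OOX/XX./XO.*; (1,2)=+1→OOX/X.X/XO.; (2,2)=+1→OOX/X../XOX
ply 3: OOX/XX./XO. is terminal -1 (O); from .OX/X../XO. depth 6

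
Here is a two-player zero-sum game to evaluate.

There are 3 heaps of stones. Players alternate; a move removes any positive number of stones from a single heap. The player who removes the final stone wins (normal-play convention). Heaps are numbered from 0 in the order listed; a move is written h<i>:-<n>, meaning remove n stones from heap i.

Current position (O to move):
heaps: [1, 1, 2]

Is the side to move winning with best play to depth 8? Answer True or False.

O winning at [(1,1,2)]: True

p1 O@[(1,1,2)]: h0:-1[(0,1,2)]-1 h1:-1[(1,0,2)]-1 h2:-1[(1,1,1)]-1 h2:-2[(1,1,0)]+1*
p2 X@[(1,1,0)]: h0:-1[(0,1,0)]-1* h1:-1[(1,0,0)]-1
p3 O@[(0,1,0)]: h1:-1[(0,0,0)]+1*
p4 X@[(0,0,0)] terminal -1; root [(1,1,2)] d8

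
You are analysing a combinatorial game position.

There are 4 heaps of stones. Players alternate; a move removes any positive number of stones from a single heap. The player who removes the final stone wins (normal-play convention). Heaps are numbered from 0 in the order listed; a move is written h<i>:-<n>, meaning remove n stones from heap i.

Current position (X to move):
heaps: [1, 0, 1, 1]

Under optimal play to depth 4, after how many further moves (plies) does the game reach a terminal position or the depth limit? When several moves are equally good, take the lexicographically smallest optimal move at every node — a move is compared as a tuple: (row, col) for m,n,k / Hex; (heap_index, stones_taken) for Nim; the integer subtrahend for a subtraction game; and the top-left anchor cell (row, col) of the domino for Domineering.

PV length from [(1,0,1,1)]: 3 plies

p1 X@[(1,0,1,1)]: h0:-1[(0,0,1,1)]+1* h2:-1[(1,0,0,1)]+1 h3:-1[(1,0,1,0)]+1
p2 O@[(0,0,1,1)]: h2:-1[(0,0,0,1)]-1* h3:-1[(0,0,1,0)]-1
p3 X@[(0,0,0,1)]: h3:-1[(0,0,0,0)]+1*
p4 O@[(0,0,0,0)] terminal -1; root [(1,0,1,1)] d4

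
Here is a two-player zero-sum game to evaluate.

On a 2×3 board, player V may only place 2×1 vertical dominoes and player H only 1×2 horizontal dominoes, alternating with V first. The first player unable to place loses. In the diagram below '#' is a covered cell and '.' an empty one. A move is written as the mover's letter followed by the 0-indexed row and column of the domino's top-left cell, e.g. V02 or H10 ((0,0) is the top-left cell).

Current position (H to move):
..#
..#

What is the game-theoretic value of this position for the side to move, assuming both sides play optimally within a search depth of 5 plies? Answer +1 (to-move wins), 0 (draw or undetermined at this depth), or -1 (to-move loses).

[..#/..#] H move#1: H00:+1/###/..#*, H10:+1/..#/###
[###/..#] end (terminal -1, V#2); searched ..#/..# to 5

value(..#/..#, H) = +1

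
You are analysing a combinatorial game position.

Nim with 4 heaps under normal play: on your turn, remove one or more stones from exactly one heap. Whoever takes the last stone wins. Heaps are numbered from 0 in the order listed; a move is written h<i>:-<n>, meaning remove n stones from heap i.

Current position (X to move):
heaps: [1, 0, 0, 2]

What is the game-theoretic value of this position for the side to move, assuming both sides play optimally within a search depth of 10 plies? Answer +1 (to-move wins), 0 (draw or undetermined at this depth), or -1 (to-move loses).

value((1,0,0,2), X) = +1

[(1,0,0,2)] X move#1: h0:-1:-1/(0,0,0,2), h3:-1:+1/(1,0,0,1)*, h3:-2:-1/(1,0,0,0)
[(1,0,0,1)] O move#2: h0:-1:-1/(0,0,0,1)*, h3:-1:-1/(1,0,0,0)
[(0,0,0,1)] X move#3: h3:-1:+1/(0,0,0,0)*
[(0,0,0,0)] end (terminal -1, O#4); searched (1,0,0,2) to 10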